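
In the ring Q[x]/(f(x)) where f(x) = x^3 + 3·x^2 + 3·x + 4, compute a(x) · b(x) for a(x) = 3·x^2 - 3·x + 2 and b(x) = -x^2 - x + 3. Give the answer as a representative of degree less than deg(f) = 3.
First multiply in Q[x] without reducing: a · b = -3·x^4 + 10·x^2 - 11·x + 6. Now divide by f(x) = x^3 + 3·x^2 + 3·x + 4, eliminating the leading term at each step:
  leading term -3·x^4: subtract (-3·x)·f(x) = -3·x^4 - 9·x^3 - 9·x^2 - 12·x, leaving 9·x^3 + 19·x^2 + x + 6
  leading term 9·x^3: subtract (9)·f(x) = 9·x^3 + 27·x^2 + 27·x + 36, leaving -8·x^2 - 26·x - 30
The degree is now < 3, so this is the remainder. Hence a · b ≡ -8·x^2 - 26·x - 30 in Q[x]/(f).

Final answer: a · b ≡ -8·x^2 - 26·x - 30 (mod f(x))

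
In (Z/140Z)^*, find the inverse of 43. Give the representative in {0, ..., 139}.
43^(−1) ≡ 127 (mod 140)

Apply the extended Euclidean algorithm to (140, 43), tracking rows (r, s, t) with s·140 + t·43 = r. Each division r_prev = q·r_cur + r_new produces the new row as (previous row) − q·(current row):
  row A: (140, 1, 0)   [1·140 + 0·43 = 140]
  row B: (43, 0, 1)   [0·140 + 1·43 = 43]
  140 = 3·43 + 11   → row C = row A − 3·row B = (11, 1, −3)   [check: 1·140 − 3·43 = 11]
  43 = 3·11 + 10   → row D = row B − 3·row C = (10, −3, 10)   [check: −3·140 + 10·43 = 10]
  11 = 1·10 + 1   → row E = row C − 1·row D = (1, 4, −13)   [check: 4·140 − 13·43 = 1]
  10 = 10·1 + 0   → remainder 0, stop. gcd = 1 (last nonzero row E).
The gcd is 1, so 43 is invertible mod 140. The last nonzero row gives 4·140 − 13·43 = 1, so t = −13. So 43^(−1) ≡ −13 ≡ 127 (mod 140). Verify: 43 · 127 = 5461 ≡ 1 (mod 140). ✓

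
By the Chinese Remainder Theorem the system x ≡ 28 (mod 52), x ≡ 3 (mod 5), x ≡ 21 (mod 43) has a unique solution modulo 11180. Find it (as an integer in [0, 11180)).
x ≡ 4708 (mod 11180); the representative in [0, 11180) is 4708

The moduli 52, 5, 43 are pairwise coprime, so by the CRT there is a unique solution mod 52·5·43 = 11180.
Solve by successive substitution. Start with x ≡ 28 (mod 52).
  Combine with x ≡ 3 (mod 5): write x = 28 + 52·t and require 28 + 52·t ≡ 3 (mod 5), i.e. 52·t ≡ 3 − 28 ≡ 0 (mod 5). Since 52^(−1) ≡ 3 (mod 5) (52 ≡ 2 (mod 5)), t ≡ 3·0 ≡ 0 (mod 5). So x ≡ 28 + 52·0 = 28 (mod 260).
  Combine with x ≡ 21 (mod 43): write x = 28 + 260·t and require 28 + 260·t ≡ 21 (mod 43), i.e. 260·t ≡ 21 − 28 ≡ 36 (mod 43). Since 260^(−1) ≡ 22 (mod 43) (260 ≡ 2 (mod 43)), t ≡ 22·36 ≡ 18 (mod 43). So x ≡ 28 + 260·18 = 4708 (mod 11180).
Unique solution in [0, 11180): x = 4708.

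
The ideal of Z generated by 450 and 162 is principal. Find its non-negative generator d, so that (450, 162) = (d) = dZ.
(450, 162) = (18); d = 18

In the PID Z, (a, b) is generated by gcd(a, b). Compute gcd(450, 162) with the extended Euclidean algorithm, tracking rows (r, s, t) with s·450 + t·162 = r:
  row A: (450, 1, 0)   [1·450 + 0·162 = 450]
  row B: (162, 0, 1)   [0·450 + 1·162 = 162]
  450 = 2·162 + 126   → row C = row A − 2·row B = (126, 1, −2)   [check: 1·450 − 2·162 = 126]
  162 = 1·126 + 36   → row D = row B − 1·row C = (36, −1, 3)   [check: −1·450 + 3·162 = 36]
  126 = 3·36 + 18   → row E = row C − 3·row D = (18, 4, −11)   [check: 4·450 − 11·162 = 18]
  36 = 2·18 + 0   → remainder 0, stop. gcd = 18 (last nonzero row E).
So gcd(450, 162) = 18, with Bézout identity 4·450 − 11·162 = 18. Containment (⊇): the Bézout identity exhibits 18 as an element of (450, 162), giving (18) ⊆ (450, 162). Containment (⊆): since 18 | 450 and 18 | 162 (450 = 18·25, 162 = 18·9), every Z-linear combination of 450 and 162 is divisible by 18, so (450, 162) ⊆ (18). Therefore (450, 162) = (18), d = 18.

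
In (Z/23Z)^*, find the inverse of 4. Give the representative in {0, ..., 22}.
4^(−1) ≡ 6 (mod 23)

Apply the extended Euclidean algorithm to (23, 4), tracking rows (r, s, t) with s·23 + t·4 = r. Each division r_prev = q·r_cur + r_new produces the new row as (previous row) − q·(current row):
  row A: (23, 1, 0)   [1·23 + 0·4 = 23]
  row B: (4, 0, 1)   [0·23 + 1·4 = 4]
  23 = 5·4 + 3   → row C = row A − 5·row B = (3, 1, −5)   [check: 1·23 − 5·4 = 3]
  4 = 1·3 + 1   → row D = row B − 1·row C = (1, −1, 6)   [check: −1·23 + 6·4 = 1]
  3 = 3·1 + 0   → remainder 0, stop. gcd = 1 (last nonzero row D).
The gcd is 1, so 4 is invertible mod 23. The last nonzero row gives −1·23 + 6·4 = 1, so t = 6. So 4^(−1) ≡ 6 (mod 23). Verify: 4 · 6 = 24 ≡ 1 (mod 23). ✓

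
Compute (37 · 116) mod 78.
Reduce the factors first: 116 ≡ 38 (mod 78), so 37 · 116 ≡ 37 · 38 (mod 78). 37 · 38 = 1406. Dividing by 78: 1406 = 18·78 + 2. So (37 · 116) mod 78 = 2.

Final answer: 2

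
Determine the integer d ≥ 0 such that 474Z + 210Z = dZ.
(474, 210) = (6); d = 6

In the PID Z, (a, b) is generated by gcd(a, b). Compute gcd(474, 210) with the extended Euclidean algorithm, tracking rows (r, s, t) with s·474 + t·210 = r:
  row A: (474, 1, 0)   [1·474 + 0·210 = 474]
  row B: (210, 0, 1)   [0·474 + 1·210 = 210]
  474 = 2·210 + 54   → row C = row A − 2·row B = (54, 1, −2)   [check: 1·474 − 2·210 = 54]
  210 = 3·54 + 48   → row D = row B − 3·row C = (48, −3, 7)   [check: −3·474 + 7·210 = 48]
  54 = 1·48 + 6   → row E = row C − 1·row D = (6, 4, −9)   [check: 4·474 − 9·210 = 6]
  48 = 8·6 + 0   → remainder 0, stop. gcd = 6 (last nonzero row E).
So gcd(474, 210) = 6, with Bézout identity 4·474 − 9·210 = 6. Containment (⊇): the Bézout identity exhibits 6 as an element of (474, 210), giving (6) ⊆ (474, 210). Containment (⊆): since 6 | 474 and 6 | 210 (474 = 6·79, 210 = 6·35), every Z-linear combination of 474 and 210 is divisible by 6, so (474, 210) ⊆ (6). Therefore (474, 210) = (6), d = 6.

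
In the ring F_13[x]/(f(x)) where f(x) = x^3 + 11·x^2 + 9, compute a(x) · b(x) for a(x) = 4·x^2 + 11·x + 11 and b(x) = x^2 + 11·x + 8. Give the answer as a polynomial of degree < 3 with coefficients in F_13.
a · b ≡ 4·x^2 + 4·x + 2 (mod f(x))

Multiply as integer polynomials: a · b = 4·x^4 + 55·x^3 + 164·x^2 + 209·x + 88. Reducing coefficients mod 13: a · b ≡ 4·x^4 + 3·x^3 + 8·x^2 + x + 10. Now divide by f(x) = x^3 + 11·x^2 + 9 in F_13[x], eliminating the leading term at each step:
  leading term 4·x^4: subtract (4·x)·f(x) = 4·x^4 + 5·x^3 + 10·x, leaving 11·x^3 + 8·x^2 + 4·x + 10 (coefficients mod 13)
  leading term 11·x^3: subtract (11)·f(x) = 11·x^3 + 4·x^2 + 8, leaving 4·x^2 + 4·x + 2 (coefficients mod 13)
The degree is now < 3, so this is the remainder. Hence a · b ≡ 4·x^2 + 4·x + 2 in F_13[x]/(f).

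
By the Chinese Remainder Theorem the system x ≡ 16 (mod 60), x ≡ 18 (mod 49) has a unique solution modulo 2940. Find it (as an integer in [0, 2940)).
The moduli 60, 49 are pairwise coprime, so by the CRT there is a unique solution mod 60·49 = 2940.
Solve by successive substitution. Start with x ≡ 16 (mod 60).
  Combine with x ≡ 18 (mod 49): write x = 16 + 60·t and require 16 + 60·t ≡ 18 (mod 49), i.e. 60·t ≡ 18 − 16 ≡ 2 (mod 49). Since 60^(−1) ≡ 9 (mod 49) (60 ≡ 11 (mod 49)), t ≡ 9·2 ≡ 18 (mod 49). So x ≡ 16 + 60·18 = 1096 (mod 2940).
Unique solution in [0, 2940): x = 1096.

Final answer: x ≡ 1096 (mod 2940); the representative in [0, 2940) is 1096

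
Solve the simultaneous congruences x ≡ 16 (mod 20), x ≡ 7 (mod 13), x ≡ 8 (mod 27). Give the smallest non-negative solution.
x ≡ 1736 (mod 7020); the representative in [0, 7020) is 1736

The moduli 20, 13, 27 are pairwise coprime, so by the CRT there is a unique solution mod 20·13·27 = 7020.
Solve by successive substitution. Start with x ≡ 16 (mod 20).
  Combine with x ≡ 7 (mod 13): write x = 16 + 20·t and require 16 + 20·t ≡ 7 (mod 13), i.e. 20·t ≡ 7 − 16 ≡ 4 (mod 13). Since 20^(−1) ≡ 2 (mod 13) (20 ≡ 7 (mod 13)), t ≡ 2·4 ≡ 8 (mod 13). So x ≡ 16 + 20·8 = 176 (mod 260).
  Combine with x ≡ 8 (mod 27): write x = 176 + 260·t and require 176 + 260·t ≡ 8 (mod 27), i.e. 260·t ≡ 8 − 176 ≡ 21 (mod 27). Since 260^(−1) ≡ 8 (mod 27) (260 ≡ 17 (mod 27)), t ≡ 8·21 ≡ 6 (mod 27). So x ≡ 176 + 260·6 = 1736 (mod 7020).
Unique solution in [0, 7020): x = 1736.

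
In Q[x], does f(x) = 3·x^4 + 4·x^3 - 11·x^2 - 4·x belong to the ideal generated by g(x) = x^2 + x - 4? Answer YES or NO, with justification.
In Q[x] the ideal (g) consists of all multiples of g, so f ∈ (g) iff g | f, i.e. iff the remainder of f on division by g is 0. Divide f by g (g is monic, so eliminate the leading term of the running remainder at each step):
  leading term 3·x^4: subtract (3·x^2)·g(x) = 3·x^4 + 3·x^3 - 12·x^2, leaving x^3 + x^2 - 4·x
  leading term x^3: subtract (x)·g(x) = x^3 + x^2 - 4·x, leaving 0
The remainder is 0, so f(x) = g(x) · h(x) with h(x) = 3·x^2 + x. Hence g | f, i.e. f ∈ (g).

Final answer: YES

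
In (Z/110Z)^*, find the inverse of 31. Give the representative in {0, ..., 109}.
31^(−1) ≡ 71 (mod 110)

Apply the extended Euclidean algorithm to (110, 31), tracking rows (r, s, t) with s·110 + t·31 = r. Each division r_prev = q·r_cur + r_new produces the new row as (previous row) − q·(current row):
  row A: (110, 1, 0)   [1·110 + 0·31 = 110]
  row B: (31, 0, 1)   [0·110 + 1·31 = 31]
  110 = 3·31 + 17   → row C = row A − 3·row B = (17, 1, −3)   [check: 1·110 − 3·31 = 17]
  31 = 1·17 + 14   → row D = row B − 1·row C = (14, −1, 4)   [check: −1·110 + 4·31 = 14]
  17 = 1·14 + 3   → row E = row C − 1·row D = (3, 2, −7)   [check: 2·110 − 7·31 = 3]
  14 = 4·3 + 2   → row F = row D − 4·row E = (2, −9, 32)   [check: −9·110 + 32·31 = 2]
  3 = 1·2 + 1   → row G = row E − 1·row F = (1, 11, −39)   [check: 11·110 − 39·31 = 1]
  2 = 2·1 + 0   → remainder 0, stop. gcd = 1 (last nonzero row G).
The gcd is 1, so 31 is invertible mod 110. The last nonzero row gives 11·110 − 39·31 = 1, so t = −39. So 31^(−1) ≡ −39 ≡ 71 (mod 110). Verify: 31 · 71 = 2201 ≡ 1 (mod 110). ✓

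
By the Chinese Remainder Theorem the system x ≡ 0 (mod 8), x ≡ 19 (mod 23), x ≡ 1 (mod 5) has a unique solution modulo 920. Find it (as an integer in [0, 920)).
x ≡ 456 (mod 920); the representative in [0, 920) is 456

The moduli 8, 23, 5 are pairwise coprime, so by the CRT there is a unique solution mod 8·23·5 = 920.
Solve by successive substitution. Start with x ≡ 0 (mod 8).
  Combine with x ≡ 19 (mod 23): write x = 8·t and require 8·t ≡ 19 (mod 23). Since 8^(−1) ≡ 3 (mod 23), t ≡ 3·19 ≡ 11 (mod 23). So x ≡ 8·11 = 88 (mod 184).
  Combine with x ≡ 1 (mod 5): write x = 88 + 184·t and require 88 + 184·t ≡ 1 (mod 5), i.e. 184·t ≡ 1 − 88 ≡ 3 (mod 5). Since 184^(−1) ≡ 4 (mod 5) (184 ≡ 4 (mod 5)), t ≡ 4·3 ≡ 2 (mod 5). So x ≡ 88 + 184·2 = 456 (mod 920).
Unique solution in [0, 920): x = 456.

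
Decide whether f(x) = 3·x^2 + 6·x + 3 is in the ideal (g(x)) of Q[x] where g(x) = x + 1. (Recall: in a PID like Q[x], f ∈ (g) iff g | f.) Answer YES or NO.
YES

In Q[x] the ideal (g) consists of all multiples of g, so f ∈ (g) iff g | f, i.e. iff the remainder of f on division by g is 0. Divide f by g (g is monic, so eliminate the leading term of the running remainder at each step):
  leading term 3·x^2: subtract (3·x)·g(x) = 3·x^2 + 3·x, leaving 3·x + 3
  leading term 3·x: subtract (3)·g(x) = 3·x + 3, leaving 0
The remainder is 0, so f(x) = g(x) · h(x) with h(x) = 3·x + 3. Hence g | f, i.e. f ∈ (g).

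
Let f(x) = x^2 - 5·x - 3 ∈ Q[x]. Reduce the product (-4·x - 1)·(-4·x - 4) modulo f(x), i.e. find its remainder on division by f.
a · b ≡ 100·x + 52 (mod f(x))

First multiply in Q[x] without reducing: a · b = 16·x^2 + 20·x + 4. Now divide by f(x) = x^2 - 5·x - 3, eliminating the leading term at each step:
  leading term 16·x^2: subtract (16)·f(x) = 16·x^2 - 80·x - 48, leaving 100·x + 52
The degree is now < 2, so this is the remainder. Hence a · b ≡ 100·x + 52 in Q[x]/(f).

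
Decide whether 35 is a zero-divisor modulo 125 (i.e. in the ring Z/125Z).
gcd(35, 125) = 5 > 1, so 35 is not a unit in Z/125Z. In Z/nZ every nonzero non-unit is a zero-divisor: explicitly, take b = 125/gcd = 25 ≠ 0 (mod 125); then 35·25 = 875 = 7·125, i.e. 35·25 ≡ 0 (mod 125). So 35 is a zero-divisor.

Final answer: YES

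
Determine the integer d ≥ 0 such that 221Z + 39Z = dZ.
In the PID Z, (a, b) is generated by gcd(a, b). Compute gcd(221, 39) with the extended Euclidean algorithm, tracking rows (r, s, t) with s·221 + t·39 = r:
  row A: (221, 1, 0)   [1·221 + 0·39 = 221]
  row B: (39, 0, 1)   [0·221 + 1·39 = 39]
  221 = 5·39 + 26   → row C = row A − 5·row B = (26, 1, −5)   [check: 1·221 − 5·39 = 26]
  39 = 1·26 + 13   → row D = row B − 1·row C = (13, −1, 6)   [check: −1·221 + 6·39 = 13]
  26 = 2·13 + 0   → remainder 0, stop. gcd = 13 (last nonzero row D).
So gcd(221, 39) = 13, with Bézout identity −1·221 + 6·39 = 13. Containment (⊇): the Bézout identity exhibits 13 as an element of (221, 39), giving (13) ⊆ (221, 39). Containment (⊆): since 13 | 221 and 13 | 39 (221 = 13·17, 39 = 13·3), every Z-linear combination of 221 and 39 is divisible by 13, so (221, 39) ⊆ (13). Therefore (221, 39) = (13), d = 13.

Final answer: (221, 39) = (13); d = 13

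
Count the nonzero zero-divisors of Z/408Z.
In Z/408Z each nonzero element is either a unit (gcd with 408 is 1) or a zero-divisor (gcd > 1). The number of units is φ(408): factorise 408 = 2^3 · 3 · 17, so φ(408) = (2^3 − 2^2) · (3 − 1) · (17 − 1) = 4 · 2 · 16 = 128. The nonzero elements number 408 − 1 = 407. Hence the nonzero zero-divisors number 407 − 128 = 279.

Final answer: Z/408Z has 279 nonzero zero-divisors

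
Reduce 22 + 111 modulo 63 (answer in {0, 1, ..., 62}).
7

Reduce the summands first: 111 ≡ 48 (mod 63), so 22 + 111 ≡ 22 + 48 (mod 63). 22 + 48 = 70; 70 = 1·63 + 7, so (22 + 111) mod 63 = 7.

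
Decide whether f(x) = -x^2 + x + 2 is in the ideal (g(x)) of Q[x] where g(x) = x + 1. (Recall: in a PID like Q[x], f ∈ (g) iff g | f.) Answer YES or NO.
In Q[x] the ideal (g) consists of all multiples of g, so f ∈ (g) iff g | f, i.e. iff the remainder of f on division by g is 0. Divide f by g (g is monic, so eliminate the leading term of the running remainder at each step):
  leading term -x^2: subtract (-x)·g(x) = -x^2 - x, leaving 2·x + 2
  leading term 2·x: subtract (2)·g(x) = 2·x + 2, leaving 0
The remainder is 0, so f(x) = g(x) · h(x) with h(x) = 2 - x. Hence g | f, i.e. f ∈ (g).

Final answer: YES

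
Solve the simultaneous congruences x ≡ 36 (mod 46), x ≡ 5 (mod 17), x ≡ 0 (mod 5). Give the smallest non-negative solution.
The moduli 46, 17, 5 are pairwise coprime, so by the CRT there is a unique solution mod 46·17·5 = 3910.
Solve by successive substitution. Start with x ≡ 36 (mod 46).
  Combine with x ≡ 5 (mod 17): write x = 36 + 46·t and require 36 + 46·t ≡ 5 (mod 17), i.e. 46·t ≡ 5 − 36 ≡ 3 (mod 17). Since 46^(−1) ≡ 10 (mod 17) (46 ≡ 12 (mod 17)), t ≡ 10·3 ≡ 13 (mod 17). So x ≡ 36 + 46·13 = 634 (mod 782).
  Combine with x ≡ 0 (mod 5): write x = 634 + 782·t and require 634 + 782·t ≡ 0 (mod 5), i.e. 782·t ≡ 0 − 634 ≡ 1 (mod 5). Since 782^(−1) ≡ 3 (mod 5) (782 ≡ 2 (mod 5)), t ≡ 3·1 ≡ 3 (mod 5). So x ≡ 634 + 782·3 = 2980 (mod 3910).
Unique solution in [0, 3910): x = 2980.

Final answer: x ≡ 2980 (mod 3910); the representative in [0, 3910) is 2980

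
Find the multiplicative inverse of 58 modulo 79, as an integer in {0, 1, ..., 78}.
Apply the extended Euclidean algorithm to (79, 58), tracking rows (r, s, t) with s·79 + t·58 = r. Each division r_prev = q·r_cur + r_new produces the new row as (previous row) − q·(current row):
  row A: (79, 1, 0)   [1·79 + 0·58 = 79]
  row B: (58, 0, 1)   [0·79 + 1·58 = 58]
  79 = 1·58 + 21   → row C = row A − 1·row B = (21, 1, −1)   [check: 1·79 − 1·58 = 21]
  58 = 2·21 + 16   → row D = row B − 2·row C = (16, −2, 3)   [check: −2·79 + 3·58 = 16]
  21 = 1·16 + 5   → row E = row C − 1·row D = (5, 3, −4)   [check: 3·79 − 4·58 = 5]
  16 = 3·5 + 1   → row F = row D − 3·row E = (1, −11, 15)   [check: −11·79 + 15·58 = 1]
  5 = 5·1 + 0   → remainder 0, stop. gcd = 1 (last nonzero row F).
The gcd is 1, so 58 is invertible mod 79. The last nonzero row gives −11·79 + 15·58 = 1, so t = 15. So 58^(−1) ≡ 15 (mod 79). Verify: 58 · 15 = 870 ≡ 1 (mod 79). ✓

Final answer: 58^(−1) ≡ 15 (mod 79)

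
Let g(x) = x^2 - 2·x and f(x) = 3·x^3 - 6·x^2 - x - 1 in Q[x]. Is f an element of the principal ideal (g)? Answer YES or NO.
In Q[x] the ideal (g) consists of all multiples of g, so f ∈ (g) iff g | f, i.e. iff the remainder of f on division by g is 0. Divide f by g (g is monic, so eliminate the leading term of the running remainder at each step):
  leading term 3·x^3: subtract (3·x)·g(x) = 3·x^3 - 6·x^2, leaving -x - 1
The remainder r(x) = -x - 1 ≠ 0 (and deg r < deg g), so g ∤ f, i.e. f ∉ (g).

Final answer: NO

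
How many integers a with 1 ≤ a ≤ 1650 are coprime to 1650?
The number of a ∈ {1, ..., 1650} with gcd(a, 1650) = 1 is by definition Euler's totient φ(1650). φ is multiplicative, with φ(p^e) = p^e − p^(e−1). Factorise 1650 = 2 · 3 · 5^2 · 11. Then
  φ(1650) = (2 − 1) · (3 − 1) · (5^2 − 5^1) · (11 − 1) = 1 · 2 · 20 · 10 = 400.
So there are 400 such integers.

Final answer: 400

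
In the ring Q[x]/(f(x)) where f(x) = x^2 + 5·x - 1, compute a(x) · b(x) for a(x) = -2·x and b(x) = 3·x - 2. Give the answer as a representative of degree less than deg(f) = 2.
First multiply in Q[x] without reducing: a · b = -6·x^2 + 4·x. Now divide by f(x) = x^2 + 5·x - 1, eliminating the leading term at each step:
  leading term -6·x^2: subtract (-6)·f(x) = -6·x^2 - 30·x + 6, leaving 34·x - 6
The degree is now < 2, so this is the remainder. Hence a · b ≡ 34·x - 6 in Q[x]/(f).

Final answer: a · b ≡ 34·x - 6 (mod f(x))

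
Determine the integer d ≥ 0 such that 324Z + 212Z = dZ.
In the PID Z, (a, b) is generated by gcd(a, b). Compute gcd(324, 212) with the extended Euclidean algorithm, tracking rows (r, s, t) with s·324 + t·212 = r:
  row A: (324, 1, 0)   [1·324 + 0·212 = 324]
  row B: (212, 0, 1)   [0·324 + 1·212 = 212]
  324 = 1·212 + 112   → row C = row A − 1·row B = (112, 1, −1)   [check: 1·324 − 1·212 = 112]
  212 = 1·112 + 100   → row D = row B − 1·row C = (100, −1, 2)   [check: −1·324 + 2·212 = 100]
  112 = 1·100 + 12   → row E = row C − 1·row D = (12, 2, −3)   [check: 2·324 − 3·212 = 12]
  100 = 8·12 + 4   → row F = row D − 8·row E = (4, −17, 26)   [check: −17·324 + 26·212 = 4]
  12 = 3·4 + 0   → remainder 0, stop. gcd = 4 (last nonzero row F).
So gcd(324, 212) = 4, with Bézout identity −17·324 + 26·212 = 4. Containment (⊇): the Bézout identity exhibits 4 as an element of (324, 212), giving (4) ⊆ (324, 212). Containment (⊆): since 4 | 324 and 4 | 212 (324 = 4·81, 212 = 4·53), every Z-linear combination of 324 and 212 is divisible by 4, so (324, 212) ⊆ (4). Therefore (324, 212) = (4), d = 4.

Final answer: (324, 212) = (4); d = 4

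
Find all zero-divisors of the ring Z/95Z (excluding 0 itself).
nonzero zero-divisors of Z/95Z = {5, 10, 15, 19, 20, 25, 30, 35, 38, 40, 45, 50, 55, 57, 60, 65, 70, 75, 76, 80, 85, 90}

An element a ∈ Z/95Z (with a ≠ 0) is a zero-divisor iff gcd(a, 95) > 1 (because a is a unit precisely when gcd(a, n) = 1, and in Z/nZ every nonzero, non-unit element is a zero-divisor). Scan a = 1, ..., 94 and keep those with gcd(a, 95) > 1:
  gcd(5, 95) = 5, gcd(10, 95) = 5, gcd(15, 95) = 5, gcd(19, 95) = 19, gcd(20, 95) = 5, gcd(25, 95) = 5, gcd(30, 95) = 5, gcd(35, 95) = 5, gcd(38, 95) = 19, gcd(40, 95) = 5, gcd(45, 95) = 5, gcd(50, 95) = 5, gcd(55, 95) = 5, gcd(57, 95) = 19, gcd(60, 95) = 5, gcd(65, 95) = 5, gcd(70, 95) = 5, gcd(75, 95) = 5, gcd(76, 95) = 19, gcd(80, 95) = 5, gcd(85, 95) = 5, gcd(90, 95) = 5.
All other a ∈ {1, ..., 94} have gcd(a, 95) = 1 and are units. So the nonzero zero-divisors are exactly the 22 values of a appearing in this scan.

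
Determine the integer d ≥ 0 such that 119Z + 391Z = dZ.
(119, 391) = (17); d = 17

In the PID Z, (a, b) is generated by gcd(a, b). Compute gcd(391, 119) with the extended Euclidean algorithm, tracking rows (r, s, t) with s·391 + t·119 = r:
  row A: (391, 1, 0)   [1·391 + 0·119 = 391]
  row B: (119, 0, 1)   [0·391 + 1·119 = 119]
  391 = 3·119 + 34   → row C = row A − 3·row B = (34, 1, −3)   [check: 1·391 − 3·119 = 34]
  119 = 3·34 + 17   → row D = row B − 3·row C = (17, −3, 10)   [check: −3·391 + 10·119 = 17]
  34 = 2·17 + 0   → remainder 0, stop. gcd = 17 (last nonzero row D).
So gcd(119, 391) = 17, with Bézout identity −3·391 + 10·119 = 17. Containment (⊇): the Bézout identity exhibits 17 as an element of (119, 391), giving (17) ⊆ (119, 391). Containment (⊆): since 17 | 119 and 17 | 391 (119 = 17·7, 391 = 17·23), every Z-linear combination of 119 and 391 is divisible by 17, so (119, 391) ⊆ (17). Therefore (119, 391) = (17), d = 17.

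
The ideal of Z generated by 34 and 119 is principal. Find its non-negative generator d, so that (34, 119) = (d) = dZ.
In the PID Z, (a, b) is generated by gcd(a, b). Compute gcd(119, 34) with the extended Euclidean algorithm, tracking rows (r, s, t) with s·119 + t·34 = r:
  row A: (119, 1, 0)   [1·119 + 0·34 = 119]
  row B: (34, 0, 1)   [0·119 + 1·34 = 34]
  119 = 3·34 + 17   → row C = row A − 3·row B = (17, 1, −3)   [check: 1·119 − 3·34 = 17]
  34 = 2·17 + 0   → remainder 0, stop. gcd = 17 (last nonzero row C).
So gcd(34, 119) = 17, with Bézout identity 1·119 − 3·34 = 17. Containment (⊇): the Bézout identity exhibits 17 as an element of (34, 119), giving (17) ⊆ (34, 119). Containment (⊆): since 17 | 34 and 17 | 119 (34 = 17·2, 119 = 17·7), every Z-linear combination of 34 and 119 is divisible by 17, so (34, 119) ⊆ (17). Therefore (34, 119) = (17), d = 17.

Final answer: (34, 119) = (17); d = 17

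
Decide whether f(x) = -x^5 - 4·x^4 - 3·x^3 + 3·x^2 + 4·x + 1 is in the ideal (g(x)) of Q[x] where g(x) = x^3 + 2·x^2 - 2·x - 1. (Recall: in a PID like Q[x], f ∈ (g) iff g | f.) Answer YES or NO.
In Q[x] the ideal (g) consists of all multiples of g, so f ∈ (g) iff g | f, i.e. iff the remainder of f on division by g is 0. Divide f by g (g is monic, so eliminate the leading term of the running remainder at each step):
  leading term -x^5: subtract (-x^2)·g(x) = -x^5 - 2·x^4 + 2·x^3 + x^2, leaving -2·x^4 - 5·x^3 + 2·x^2 + 4·x + 1
  leading term -2·x^4: subtract (-2·x)·g(x) = -2·x^4 - 4·x^3 + 4·x^2 + 2·x, leaving -x^3 - 2·x^2 + 2·x + 1
  leading term -x^3: subtract (-1)·g(x) = -x^3 - 2·x^2 + 2·x + 1, leaving 0
The remainder is 0, so f(x) = g(x) · h(x) with h(x) = -x^2 - 2·x - 1. Hence g | f, i.e. f ∈ (g).

Final answer: YES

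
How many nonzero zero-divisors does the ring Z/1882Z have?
Z/1882Z has 941 nonzero zero-divisors

In Z/1882Z each nonzero element is either a unit (gcd with 1882 is 1) or a zero-divisor (gcd > 1). The number of units is φ(1882): factorise 1882 = 2 · 941, so φ(1882) = (2 − 1) · (941 − 1) = 1 · 940 = 940. The nonzero elements number 1882 − 1 = 1881. Hence the nonzero zero-divisors number 1881 − 940 = 941.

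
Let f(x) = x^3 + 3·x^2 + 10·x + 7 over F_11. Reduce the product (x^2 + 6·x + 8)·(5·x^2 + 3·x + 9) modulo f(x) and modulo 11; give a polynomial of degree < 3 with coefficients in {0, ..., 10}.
Multiply as integer polynomials: a · b = 5·x^4 + 33·x^3 + 67·x^2 + 78·x + 72. Reducing coefficients mod 11: a · b ≡ 5·x^4 + x^2 + x + 6. Now divide by f(x) = x^3 + 3·x^2 + 10·x + 7 in F_11[x], eliminating the leading term at each step:
  leading term 5·x^4: subtract (5·x)·f(x) = 5·x^4 + 4·x^3 + 6·x^2 + 2·x, leaving 7·x^3 + 6·x^2 + 10·x + 6 (coefficients mod 11)
  leading term 7·x^3: subtract (7)·f(x) = 7·x^3 + 10·x^2 + 4·x + 5, leaving 7·x^2 + 6·x + 1 (coefficients mod 11)
The degree is now < 3, so this is the remainder. Hence a · b ≡ 7·x^2 + 6·x + 1 in F_11[x]/(f).

Final answer: a · b ≡ 7·x^2 + 6·x + 1 (mod f(x))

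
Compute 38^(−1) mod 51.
38^(−1) ≡ 47 (mod 51)

Apply the extended Euclidean algorithm to (51, 38), tracking rows (r, s, t) with s·51 + t·38 = r. Each division r_prev = q·r_cur + r_new produces the new row as (previous row) − q·(current row):
  row A: (51, 1, 0)   [1·51 + 0·38 = 51]
  row B: (38, 0, 1)   [0·51 + 1·38 = 38]
  51 = 1·38 + 13   → row C = row A − 1·row B = (13, 1, −1)   [check: 1·51 − 1·38 = 13]
  38 = 2·13 + 12   → row D = row B − 2·row C = (12, −2, 3)   [check: −2·51 + 3·38 = 12]
  13 = 1·12 + 1   → row E = row C − 1·row D = (1, 3, −4)   [check: 3·51 − 4·38 = 1]
  12 = 12·1 + 0   → remainder 0, stop. gcd = 1 (last nonzero row E).
The gcd is 1, so 38 is invertible mod 51. The last nonzero row gives 3·51 − 4·38 = 1, so t = −4. So 38^(−1) ≡ −4 ≡ 47 (mod 51). Verify: 38 · 47 = 1786 ≡ 1 (mod 51). ✓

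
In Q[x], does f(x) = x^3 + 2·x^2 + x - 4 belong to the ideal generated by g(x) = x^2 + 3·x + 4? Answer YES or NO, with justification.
YES

In Q[x] the ideal (g) consists of all multiples of g, so f ∈ (g) iff g | f, i.e. iff the remainder of f on division by g is 0. Divide f by g (g is monic, so eliminate the leading term of the running remainder at each step):
  leading term x^3: subtract (x)·g(x) = x^3 + 3·x^2 + 4·x, leaving -x^2 - 3·x - 4
  leading term -x^2: subtract (-1)·g(x) = -x^2 - 3·x - 4, leaving 0
The remainder is 0, so f(x) = g(x) · h(x) with h(x) = x - 1. Hence g | f, i.e. f ∈ (g).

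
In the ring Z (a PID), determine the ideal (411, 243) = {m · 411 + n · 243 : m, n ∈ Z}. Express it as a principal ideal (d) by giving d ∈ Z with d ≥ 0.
(411, 243) = (3); d = 3

In the PID Z, (a, b) is generated by gcd(a, b). Compute gcd(411, 243) with the extended Euclidean algorithm, tracking rows (r, s, t) with s·411 + t·243 = r:
  row A: (411, 1, 0)   [1·411 + 0·243 = 411]
  row B: (243, 0, 1)   [0·411 + 1·243 = 243]
  411 = 1·243 + 168   → row C = row A − 1·row B = (168, 1, −1)   [check: 1·411 − 1·243 = 168]
  243 = 1·168 + 75   → row D = row B − 1·row C = (75, −1, 2)   [check: −1·411 + 2·243 = 75]
  168 = 2·75 + 18   → row E = row C − 2·row D = (18, 3, −5)   [check: 3·411 − 5·243 = 18]
  75 = 4·18 + 3   → row F = row D − 4·row E = (3, −13, 22)   [check: −13·411 + 22·243 = 3]
  18 = 6·3 + 0   → remainder 0, stop. gcd = 3 (last nonzero row F).
So gcd(411, 243) = 3, with Bézout identity −13·411 + 22·243 = 3. Containment (⊇): the Bézout identity exhibits 3 as an element of (411, 243), giving (3) ⊆ (411, 243). Containment (⊆): since 3 | 411 and 3 | 243 (411 = 3·137, 243 = 3·81), every Z-linear combination of 411 and 243 is divisible by 3, so (411, 243) ⊆ (3). Therefore (411, 243) = (3), d = 3.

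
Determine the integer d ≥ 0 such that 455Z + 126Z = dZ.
(455, 126) = (7); d = 7

In the PID Z, (a, b) is generated by gcd(a, b). Compute gcd(455, 126) with the extended Euclidean algorithm, tracking rows (r, s, t) with s·455 + t·126 = r:
  row A: (455, 1, 0)   [1·455 + 0·126 = 455]
  row B: (126, 0, 1)   [0·455 + 1·126 = 126]
  455 = 3·126 + 77   → row C = row A − 3·row B = (77, 1, −3)   [check: 1·455 − 3·126 = 77]
  126 = 1·77 + 49   → row D = row B − 1·row C = (49, −1, 4)   [check: −1·455 + 4·126 = 49]
  77 = 1·49 + 28   → row E = row C − 1·row D = (28, 2, −7)   [check: 2·455 − 7·126 = 28]
  49 = 1·28 + 21   → row F = row D − 1·row E = (21, −3, 11)   [check: −3·455 + 11·126 = 21]
  28 = 1·21 + 7   → row G = row E − 1·row F = (7, 5, −18)   [check: 5·455 − 18·126 = 7]
  21 = 3·7 + 0   → remainder 0, stop. gcd = 7 (last nonzero row G).
So gcd(455, 126) = 7, with Bézout identity 5·455 − 18·126 = 7. Containment (⊇): the Bézout identity exhibits 7 as an element of (455, 126), giving (7) ⊆ (455, 126). Containment (⊆): since 7 | 455 and 7 | 126 (455 = 7·65, 126 = 7·18), every Z-linear combination of 455 and 126 is divisible by 7, so (455, 126) ⊆ (7). Therefore (455, 126) = (7), d = 7.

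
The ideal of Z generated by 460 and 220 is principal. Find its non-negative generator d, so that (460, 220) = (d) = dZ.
In the PID Z, (a, b) is generated by gcd(a, b). Compute gcd(460, 220) with the extended Euclidean algorithm, tracking rows (r, s, t) with s·460 + t·220 = r:
  row A: (460, 1, 0)   [1·460 + 0·220 = 460]
  row B: (220, 0, 1)   [0·460 + 1·220 = 220]
  460 = 2·220 + 20   → row C = row A − 2·row B = (20, 1, −2)   [check: 1·460 − 2·220 = 20]
  220 = 11·20 + 0   → remainder 0, stop. gcd = 20 (last nonzero row C).
So gcd(460, 220) = 20, with Bézout identity 1·460 − 2·220 = 20. Containment (⊇): the Bézout identity exhibits 20 as an element of (460, 220), giving (20) ⊆ (460, 220). Containment (⊆): since 20 | 460 and 20 | 220 (460 = 20·23, 220 = 20·11), every Z-linear combination of 460 and 220 is divisible by 20, so (460, 220) ⊆ (20). Therefore (460, 220) = (20), d = 20.

Final answer: (460, 220) = (20); d = 20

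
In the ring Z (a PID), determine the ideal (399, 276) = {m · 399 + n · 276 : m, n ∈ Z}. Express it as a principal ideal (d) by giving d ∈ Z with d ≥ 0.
In the PID Z, (a, b) is generated by gcd(a, b). Compute gcd(399, 276) with the extended Euclidean algorithm, tracking rows (r, s, t) with s·399 + t·276 = r:
  row A: (399, 1, 0)   [1·399 + 0·276 = 399]
  row B: (276, 0, 1)   [0·399 + 1·276 = 276]
  399 = 1·276 + 123   → row C = row A − 1·row B = (123, 1, −1)   [check: 1·399 − 1·276 = 123]
  276 = 2·123 + 30   → row D = row B − 2·row C = (30, −2, 3)   [check: −2·399 + 3·276 = 30]
  123 = 4·30 + 3   → row E = row C − 4·row D = (3, 9, −13)   [check: 9·399 − 13·276 = 3]
  30 = 10·3 + 0   → remainder 0, stop. gcd = 3 (last nonzero row E).
So gcd(399, 276) = 3, with Bézout identity 9·399 − 13·276 = 3. Containment (⊇): the Bézout identity exhibits 3 as an element of (399, 276), giving (3) ⊆ (399, 276). Containment (⊆): since 3 | 399 and 3 | 276 (399 = 3·133, 276 = 3·92), every Z-linear combination of 399 and 276 is divisible by 3, so (399, 276) ⊆ (3). Therefore (399, 276) = (3), d = 3.

Final answer: (399, 276) = (3); d = 3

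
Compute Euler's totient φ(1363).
φ is multiplicative, with φ(p^e) = p^e − p^(e−1). Factorise 1363 = 29 · 47. Then
  φ(1363) = (29 − 1) · (47 − 1) = 28 · 46 = 1288.

Final answer: φ(1363) = 1288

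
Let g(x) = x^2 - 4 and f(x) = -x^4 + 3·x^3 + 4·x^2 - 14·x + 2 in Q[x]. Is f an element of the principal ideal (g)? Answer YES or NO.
NO

In Q[x] the ideal (g) consists of all multiples of g, so f ∈ (g) iff g | f, i.e. iff the remainder of f on division by g is 0. Divide f by g (g is monic, so eliminate the leading term of the running remainder at each step):
  leading term -x^4: subtract (-x^2)·g(x) = -x^4 + 4·x^2, leaving 3·x^3 - 14·x + 2
  leading term 3·x^3: subtract (3·x)·g(x) = 3·x^3 - 12·x, leaving 2 - 2·x
The remainder r(x) = 2 - 2·x ≠ 0 (and deg r < deg g), so g ∤ f, i.e. f ∉ (g).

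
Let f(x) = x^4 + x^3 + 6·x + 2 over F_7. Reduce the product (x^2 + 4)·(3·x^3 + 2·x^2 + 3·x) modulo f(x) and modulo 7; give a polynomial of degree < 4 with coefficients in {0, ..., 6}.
a · b ≡ 2·x^3 + 4·x^2 + 5·x + 2 (mod f(x))

Multiply as integer polynomials: a · b = 3·x^5 + 2·x^4 + 15·x^3 + 8·x^2 + 12·x. Reducing coefficients mod 7: a · b ≡ 3·x^5 + 2·x^4 + x^3 + x^2 + 5·x. Now divide by f(x) = x^4 + x^3 + 6·x + 2 in F_7[x], eliminating the leading term at each step:
  leading term 3·x^5: subtract (3·x)·f(x) = 3·x^5 + 3·x^4 + 4·x^2 + 6·x, leaving 6·x^4 + x^3 + 4·x^2 + 6·x (coefficients mod 7)
  leading term 6·x^4: subtract (6)·f(x) = 6·x^4 + 6·x^3 + x + 5, leaving 2·x^3 + 4·x^2 + 5·x + 2 (coefficients mod 7)
The degree is now < 4, so this is the remainder. Hence a · b ≡ 2·x^3 + 4·x^2 + 5·x + 2 in F_7[x]/(f).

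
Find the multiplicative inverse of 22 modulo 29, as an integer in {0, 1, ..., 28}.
Apply the extended Euclidean algorithm to (29, 22), tracking rows (r, s, t) with s·29 + t·22 = r. Each division r_prev = q·r_cur + r_new produces the new row as (previous row) − q·(current row):
  row A: (29, 1, 0)   [1·29 + 0·22 = 29]
  row B: (22, 0, 1)   [0·29 + 1·22 = 22]
  29 = 1·22 + 7   → row C = row A − 1·row B = (7, 1, −1)   [check: 1·29 − 1·22 = 7]
  22 = 3·7 + 1   → row D = row B − 3·row C = (1, −3, 4)   [check: −3·29 + 4·22 = 1]
  7 = 7·1 + 0   → remainder 0, stop. gcd = 1 (last nonzero row D).
The gcd is 1, so 22 is invertible mod 29. The last nonzero row gives −3·29 + 4·22 = 1, so t = 4. So 22^(−1) ≡ 4 (mod 29). Verify: 22 · 4 = 88 ≡ 1 (mod 29). ✓

Final answer: 22^(−1) ≡ 4 (mod 29)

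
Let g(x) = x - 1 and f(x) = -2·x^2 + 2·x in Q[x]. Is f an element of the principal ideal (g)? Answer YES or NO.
In Q[x] the ideal (g) consists of all multiples of g, so f ∈ (g) iff g | f, i.e. iff the remainder of f on division by g is 0. Divide f by g (g is monic, so eliminate the leading term of the running remainder at each step):
  leading term -2·x^2: subtract (-2·x)·g(x) = -2·x^2 + 2·x, leaving 0
The remainder is 0, so f(x) = g(x) · h(x) with h(x) = -2·x. Hence g | f, i.e. f ∈ (g).

Final answer: YES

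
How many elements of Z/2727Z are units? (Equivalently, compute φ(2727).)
Z/2727Z has φ(2727) = 1800 units

An element a ∈ Z/2727Z is a unit iff gcd(a, 2727) = 1, so the number of units is φ(2727). φ is multiplicative, with φ(p^e) = p^e − p^(e−1). Factorise 2727 = 3^3 · 101. Then
  φ(2727) = (3^3 − 3^2) · (101 − 1) = 18 · 100 = 1800.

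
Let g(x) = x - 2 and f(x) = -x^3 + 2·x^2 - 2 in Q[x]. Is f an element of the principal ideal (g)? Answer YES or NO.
In Q[x] the ideal (g) consists of all multiples of g, so f ∈ (g) iff g | f, i.e. iff the remainder of f on division by g is 0. Divide f by g (g is monic, so eliminate the leading term of the running remainder at each step):
  leading term -x^3: subtract (-x^2)·g(x) = -x^3 + 2·x^2, leaving -2
The remainder r(x) = -2 ≠ 0 (and deg r < deg g), so g ∤ f, i.e. f ∉ (g).

Final answer: NO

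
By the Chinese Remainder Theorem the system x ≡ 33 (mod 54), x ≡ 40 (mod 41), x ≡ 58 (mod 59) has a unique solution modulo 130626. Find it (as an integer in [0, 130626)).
The moduli 54, 41, 59 are pairwise coprime, so by the CRT there is a unique solution mod 54·41·59 = 130626.
Solve by successive substitution. Start with x ≡ 33 (mod 54).
  Combine with x ≡ 40 (mod 41): write x = 33 + 54·t and require 33 + 54·t ≡ 40 (mod 41), i.e. 54·t ≡ 40 − 33 ≡ 7 (mod 41). Since 54^(−1) ≡ 19 (mod 41) (54 ≡ 13 (mod 41)), t ≡ 19·7 ≡ 10 (mod 41). So x ≡ 33 + 54·10 = 573 (mod 2214).
  Combine with x ≡ 58 (mod 59): write x = 573 + 2214·t and require 573 + 2214·t ≡ 58 (mod 59), i.e. 2214·t ≡ 58 − 573 ≡ 16 (mod 59). Since 2214^(−1) ≡ 40 (mod 59) (2214 ≡ 31 (mod 59)), t ≡ 40·16 ≡ 50 (mod 59). So x ≡ 573 + 2214·50 = 111273 (mod 130626).
Unique solution in [0, 130626): x = 111273.

Final answer: x ≡ 111273 (mod 130626); the representative in [0, 130626) is 111273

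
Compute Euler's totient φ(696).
φ is multiplicative, with φ(p^e) = p^e − p^(e−1). Factorise 696 = 2^3 · 3 · 29. Then
  φ(696) = (2^3 − 2^2) · (3 − 1) · (29 − 1) = 4 · 2 · 28 = 224.

Final answer: φ(696) = 224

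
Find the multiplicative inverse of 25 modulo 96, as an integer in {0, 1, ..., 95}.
25^(−1) ≡ 73 (mod 96)

Apply the extended Euclidean algorithm to (96, 25), tracking rows (r, s, t) with s·96 + t·25 = r. Each division r_prev = q·r_cur + r_new produces the new row as (previous row) − q·(current row):
  row A: (96, 1, 0)   [1·96 + 0·25 = 96]
  row B: (25, 0, 1)   [0·96 + 1·25 = 25]
  96 = 3·25 + 21   → row C = row A − 3·row B = (21, 1, −3)   [check: 1·96 − 3·25 = 21]
  25 = 1·21 + 4   → row D = row B − 1·row C = (4, −1, 4)   [check: −1·96 + 4·25 = 4]
  21 = 5·4 + 1   → row E = row C − 5·row D = (1, 6, −23)   [check: 6·96 − 23·25 = 1]
  4 = 4·1 + 0   → remainder 0, stop. gcd = 1 (last nonzero row E).
The gcd is 1, so 25 is invertible mod 96. The last nonzero row gives 6·96 − 23·25 = 1, so t = −23. So 25^(−1) ≡ −23 ≡ 73 (mod 96). Verify: 25 · 73 = 1825 ≡ 1 (mod 96). ✓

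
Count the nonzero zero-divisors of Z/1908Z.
In Z/1908Z each nonzero element is either a unit (gcd with 1908 is 1) or a zero-divisor (gcd > 1). The number of units is φ(1908): factorise 1908 = 2^2 · 3^2 · 53, so φ(1908) = (2^2 − 2^1) · (3^2 − 3^1) · (53 − 1) = 2 · 6 · 52 = 624. The nonzero elements number 1908 − 1 = 1907. Hence the nonzero zero-divisors number 1907 − 624 = 1283.

Final answer: Z/1908Z has 1283 nonzero zero-divisors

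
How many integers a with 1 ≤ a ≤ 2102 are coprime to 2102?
The number of a ∈ {1, ..., 2102} with gcd(a, 2102) = 1 is by definition Euler's totient φ(2102). φ is multiplicative, with φ(p^e) = p^e − p^(e−1). Factorise 2102 = 2 · 1051. Then
  φ(2102) = (2 − 1) · (1051 − 1) = 1 · 1050 = 1050.
So there are 1050 such integers.

Final answer: 1050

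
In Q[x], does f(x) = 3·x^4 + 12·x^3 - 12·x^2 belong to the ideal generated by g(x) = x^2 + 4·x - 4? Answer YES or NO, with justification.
In Q[x] the ideal (g) consists of all multiples of g, so f ∈ (g) iff g | f, i.e. iff the remainder of f on division by g is 0. Divide f by g (g is monic, so eliminate the leading term of the running remainder at each step):
  leading term 3·x^4: subtract (3·x^2)·g(x) = 3·x^4 + 12·x^3 - 12·x^2, leaving 0
The remainder is 0, so f(x) = g(x) · h(x) with h(x) = 3·x^2. Hence g | f, i.e. f ∈ (g).

Final answer: YES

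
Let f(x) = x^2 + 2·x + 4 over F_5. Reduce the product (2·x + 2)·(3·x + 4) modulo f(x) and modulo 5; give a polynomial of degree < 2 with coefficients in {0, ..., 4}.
Multiply as integer polynomials: a · b = 6·x^2 + 14·x + 8. Reducing coefficients mod 5: a · b ≡ x^2 + 4·x + 3. Now divide by f(x) = x^2 + 2·x + 4 in F_5[x], eliminating the leading term at each step:
  leading term x^2: subtract (1)·f(x) = x^2 + 2·x + 4, leaving 2·x + 4 (coefficients mod 5)
The degree is now < 2, so this is the remainder. Hence a · b ≡ 2·x + 4 in F_5[x]/(f).

Final answer: a · b ≡ 2·x + 4 (mod f(x))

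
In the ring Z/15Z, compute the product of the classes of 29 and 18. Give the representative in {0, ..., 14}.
12

Reduce the factors first: 29 ≡ 14, 18 ≡ 3 (mod 15), so 29 · 18 ≡ 14 · 3 (mod 15). 14 · 3 = 42. Dividing by 15: 42 = 2·15 + 12. So (29 · 18) mod 15 = 12.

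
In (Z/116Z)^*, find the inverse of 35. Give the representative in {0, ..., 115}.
Apply the extended Euclidean algorithm to (116, 35), tracking rows (r, s, t) with s·116 + t·35 = r. Each division r_prev = q·r_cur + r_new produces the new row as (previous row) − q·(current row):
  row A: (116, 1, 0)   [1·116 + 0·35 = 116]
  row B: (35, 0, 1)   [0·116 + 1·35 = 35]
  116 = 3·35 + 11   → row C = row A − 3·row B = (11, 1, −3)   [check: 1·116 − 3·35 = 11]
  35 = 3·11 + 2   → row D = row B − 3·row C = (2, −3, 10)   [check: −3·116 + 10·35 = 2]
  11 = 5·2 + 1   → row E = row C − 5·row D = (1, 16, −53)   [check: 16·116 − 53·35 = 1]
  2 = 2·1 + 0   → remainder 0, stop. gcd = 1 (last nonzero row E).
The gcd is 1, so 35 is invertible mod 116. The last nonzero row gives 16·116 − 53·35 = 1, so t = −53. So 35^(−1) ≡ −53 ≡ 63 (mod 116). Verify: 35 · 63 = 2205 ≡ 1 (mod 116). ✓

Final answer: 35^(−1) ≡ 63 (mod 116)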